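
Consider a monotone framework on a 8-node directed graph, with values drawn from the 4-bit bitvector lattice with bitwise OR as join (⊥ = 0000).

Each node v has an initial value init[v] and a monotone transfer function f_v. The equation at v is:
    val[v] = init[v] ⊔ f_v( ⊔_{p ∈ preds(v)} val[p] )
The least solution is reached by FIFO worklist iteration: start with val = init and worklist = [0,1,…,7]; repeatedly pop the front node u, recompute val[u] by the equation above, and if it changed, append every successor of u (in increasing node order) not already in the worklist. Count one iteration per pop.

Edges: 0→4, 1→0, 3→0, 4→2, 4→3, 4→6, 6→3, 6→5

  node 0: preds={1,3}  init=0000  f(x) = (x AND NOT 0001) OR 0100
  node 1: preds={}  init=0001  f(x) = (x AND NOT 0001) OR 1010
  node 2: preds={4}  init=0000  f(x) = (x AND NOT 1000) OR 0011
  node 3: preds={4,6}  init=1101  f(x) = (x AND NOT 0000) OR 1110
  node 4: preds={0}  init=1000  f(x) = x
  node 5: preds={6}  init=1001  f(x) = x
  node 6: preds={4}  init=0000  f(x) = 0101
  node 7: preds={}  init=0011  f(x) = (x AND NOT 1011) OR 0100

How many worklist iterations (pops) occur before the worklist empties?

Iteration log — 16 steps:
  step 1. node 0  ⊔preds=1101  new=1100  old=0000  +wl: 
  step 2. node 1  ⊔preds=0000  new=1011  old=0001  +wl: 0
  step 3. node 2  ⊔preds=1000  new=0011  old=0000  +wl: 
  step 4. node 3  ⊔preds=1000  new=1111  old=1101  +wl: 
  step 5. node 4  ⊔preds=1100  new=1100  old=1000  +wl: 2,3
  step 6. node 5  ⊔preds=0000  new=1001  stable
  step 7. node 6  ⊔preds=1100  new=0101  old=0000  +wl: 5
  step 8. node 7  ⊔preds=0000  new=0111  old=0011  +wl: 
  step 9. node 0  ⊔preds=1111  new=1110  old=1100  +wl: 4
  step 10. node 2  ⊔preds=1100  new=0111  old=0011  +wl: 
  step 11. node 3  ⊔preds=1101  new=1111  stable
  step 12. node 5  ⊔preds=0101  new=1101  old=1001  +wl: 
  step 13. node 4  ⊔preds=1110  new=1110  old=1100  +wl: 2,3,6
  step 14. node 2  ⊔preds=1110  new=0111  stable
  step 15. node 3  ⊔preds=1111  new=1111  stable
  step 16. node 6  ⊔preds=1110  new=0101  stable

Least fixpoint reached:
  node 0: 1110
  node 1: 1011
  node 2: 0111
  node 3: 1111
  node 4: 1110
  node 5: 1101
  node 6: 0101
  node 7: 0111

16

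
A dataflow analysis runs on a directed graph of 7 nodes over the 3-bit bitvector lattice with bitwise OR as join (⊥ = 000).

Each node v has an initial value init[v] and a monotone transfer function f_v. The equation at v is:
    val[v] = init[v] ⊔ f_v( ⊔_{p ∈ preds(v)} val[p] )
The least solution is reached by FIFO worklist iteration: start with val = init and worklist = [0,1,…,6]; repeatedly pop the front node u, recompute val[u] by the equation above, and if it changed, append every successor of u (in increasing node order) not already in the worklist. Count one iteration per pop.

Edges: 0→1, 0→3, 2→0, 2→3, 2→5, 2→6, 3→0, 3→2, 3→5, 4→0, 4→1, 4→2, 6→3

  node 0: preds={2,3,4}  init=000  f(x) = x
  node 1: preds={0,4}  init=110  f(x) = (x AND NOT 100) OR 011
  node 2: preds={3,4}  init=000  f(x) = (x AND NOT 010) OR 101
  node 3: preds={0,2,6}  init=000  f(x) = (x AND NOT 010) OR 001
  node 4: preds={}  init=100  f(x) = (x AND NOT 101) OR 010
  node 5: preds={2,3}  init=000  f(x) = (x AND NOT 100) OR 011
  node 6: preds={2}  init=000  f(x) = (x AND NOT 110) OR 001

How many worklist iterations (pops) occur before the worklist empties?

11

Iteration log — 11 steps:
  step 1. node 0  ⊔preds=100  new=100  old=000  +wl: 
  step 2. node 1  ⊔preds=100  new=111  old=110  +wl: 
  step 3. node 2  ⊔preds=100  new=101  old=000  +wl: 0
  step 4. node 3  ⊔preds=101  new=101  old=000  +wl: 2
  step 5. node 4  ⊔preds=000  new=110  old=100  +wl: 1
  step 6. node 5  ⊔preds=101  new=011  old=000  +wl: 
  step 7. node 6  ⊔preds=101  new=001  old=000  +wl: 3
  step 8. node 0  ⊔preds=111  new=111  old=100  +wl: 
  step 9. node 2  ⊔preds=111  new=101  stable
  step 10. node 1  ⊔preds=111  new=111  stable
  step 11. node 3  ⊔preds=111  new=101  stable

Least fixpoint reached:
  node 0: 111
  node 1: 111
  node 2: 101
  node 3: 101
  node 4: 110
  node 5: 011
  node 6: 001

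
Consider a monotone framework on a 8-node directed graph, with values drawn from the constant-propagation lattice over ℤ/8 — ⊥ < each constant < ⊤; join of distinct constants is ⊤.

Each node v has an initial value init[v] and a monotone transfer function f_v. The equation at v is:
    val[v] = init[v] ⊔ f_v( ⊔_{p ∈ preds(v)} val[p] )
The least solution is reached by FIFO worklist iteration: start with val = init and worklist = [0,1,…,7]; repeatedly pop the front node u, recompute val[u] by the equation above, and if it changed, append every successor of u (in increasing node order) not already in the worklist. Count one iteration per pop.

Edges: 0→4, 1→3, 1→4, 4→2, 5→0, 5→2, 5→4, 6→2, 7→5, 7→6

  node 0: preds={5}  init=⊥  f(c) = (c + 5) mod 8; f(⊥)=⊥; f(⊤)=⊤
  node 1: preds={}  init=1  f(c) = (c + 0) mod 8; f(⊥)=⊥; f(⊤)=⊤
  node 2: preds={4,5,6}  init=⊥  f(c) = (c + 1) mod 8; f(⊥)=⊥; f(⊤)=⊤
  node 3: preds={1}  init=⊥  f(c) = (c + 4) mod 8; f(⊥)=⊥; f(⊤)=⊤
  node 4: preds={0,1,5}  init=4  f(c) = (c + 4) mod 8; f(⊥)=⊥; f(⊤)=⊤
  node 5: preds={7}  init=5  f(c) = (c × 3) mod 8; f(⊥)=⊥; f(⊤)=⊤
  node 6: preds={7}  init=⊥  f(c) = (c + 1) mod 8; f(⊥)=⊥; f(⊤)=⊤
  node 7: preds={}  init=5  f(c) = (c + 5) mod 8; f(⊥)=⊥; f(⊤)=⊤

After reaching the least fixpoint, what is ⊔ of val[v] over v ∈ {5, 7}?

⊤

Worklist (11 pops):
  #1 pop 0: in=5 → 2 (was ⊥); enqueue []
  #2 pop 1: in=⊥ → 1 (no change)
  #3 pop 2: in=⊤ → ⊤ (was ⊥); enqueue []
  #4 pop 3: in=1 → 5 (was ⊥); enqueue []
  #5 pop 4: in=⊤ → ⊤ (was 4); enqueue [2]
  #6 pop 5: in=5 → ⊤ (was 5); enqueue [0,4]
  #7 pop 6: in=5 → 6 (was ⊥); enqueue []
  #8 pop 7: in=⊥ → 5 (no change)
  #9 pop 2: in=⊤ → ⊤ (no change)
  #10 pop 0: in=⊤ → ⊤ (was 2); enqueue []
  #11 pop 4: in=⊤ → ⊤ (no change)

Fixpoint:
  val[0] = ⊤
  val[1] = 1
  val[2] = ⊤
  val[3] = 5
  val[4] = ⊤
  val[5] = ⊤
  val[6] = 6
  val[7] = 5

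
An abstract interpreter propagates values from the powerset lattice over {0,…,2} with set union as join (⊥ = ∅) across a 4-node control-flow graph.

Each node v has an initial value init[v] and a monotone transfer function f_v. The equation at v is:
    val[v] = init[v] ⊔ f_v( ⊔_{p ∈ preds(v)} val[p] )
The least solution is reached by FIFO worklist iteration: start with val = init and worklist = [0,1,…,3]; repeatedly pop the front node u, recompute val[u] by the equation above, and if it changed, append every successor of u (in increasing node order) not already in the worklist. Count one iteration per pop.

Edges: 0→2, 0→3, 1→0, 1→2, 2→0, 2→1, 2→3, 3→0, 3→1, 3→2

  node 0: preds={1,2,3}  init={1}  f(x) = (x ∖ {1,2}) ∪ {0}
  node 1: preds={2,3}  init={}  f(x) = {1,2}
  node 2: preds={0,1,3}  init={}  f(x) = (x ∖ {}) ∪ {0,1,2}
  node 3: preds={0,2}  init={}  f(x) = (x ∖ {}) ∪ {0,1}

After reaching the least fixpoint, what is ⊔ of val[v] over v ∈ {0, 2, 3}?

{0,1,2}

Trace (7 dequeues):
  [1] u=0 | in {} | out {0,1} | prev {1} | push {}
  [2] u=1 | in {} | out {1,2} | prev {} | push {0}
  [3] u=2 | in {0,1,2} | out {0,1,2} | prev {} | push {1}
  [4] u=3 | in {0,1,2} | out {0,1,2} | prev {} | push {2}
  [5] u=0 | in {0,1,2} | out {0,1} | ==
  [6] u=1 | in {0,1,2} | out {1,2} | ==
  [7] u=2 | in {0,1,2} | out {0,1,2} | ==

Converged values:
  [0] {0,1}
  [1] {1,2}
  [2] {0,1,2}
  [3] {0,1,2}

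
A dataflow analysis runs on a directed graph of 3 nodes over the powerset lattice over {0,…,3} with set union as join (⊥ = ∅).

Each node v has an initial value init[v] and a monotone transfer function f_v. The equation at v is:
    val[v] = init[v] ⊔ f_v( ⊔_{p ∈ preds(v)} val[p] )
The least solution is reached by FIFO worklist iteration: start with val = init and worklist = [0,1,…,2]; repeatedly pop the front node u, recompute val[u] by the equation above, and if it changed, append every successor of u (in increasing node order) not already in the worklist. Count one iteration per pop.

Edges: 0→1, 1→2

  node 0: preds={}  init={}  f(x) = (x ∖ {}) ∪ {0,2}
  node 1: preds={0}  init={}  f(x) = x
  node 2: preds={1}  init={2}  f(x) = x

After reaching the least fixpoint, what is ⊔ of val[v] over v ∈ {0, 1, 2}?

Worklist (3 pops):
  #1 pop 0: in={} → {0,2} (was {}); enqueue []
  #2 pop 1: in={0,2} → {0,2} (was {}); enqueue []
  #3 pop 2: in={0,2} → {0,2} (was {2}); enqueue []

Fixpoint:
  val[0] = {0,2}
  val[1] = {0,2}
  val[2] = {0,2}

{0,2}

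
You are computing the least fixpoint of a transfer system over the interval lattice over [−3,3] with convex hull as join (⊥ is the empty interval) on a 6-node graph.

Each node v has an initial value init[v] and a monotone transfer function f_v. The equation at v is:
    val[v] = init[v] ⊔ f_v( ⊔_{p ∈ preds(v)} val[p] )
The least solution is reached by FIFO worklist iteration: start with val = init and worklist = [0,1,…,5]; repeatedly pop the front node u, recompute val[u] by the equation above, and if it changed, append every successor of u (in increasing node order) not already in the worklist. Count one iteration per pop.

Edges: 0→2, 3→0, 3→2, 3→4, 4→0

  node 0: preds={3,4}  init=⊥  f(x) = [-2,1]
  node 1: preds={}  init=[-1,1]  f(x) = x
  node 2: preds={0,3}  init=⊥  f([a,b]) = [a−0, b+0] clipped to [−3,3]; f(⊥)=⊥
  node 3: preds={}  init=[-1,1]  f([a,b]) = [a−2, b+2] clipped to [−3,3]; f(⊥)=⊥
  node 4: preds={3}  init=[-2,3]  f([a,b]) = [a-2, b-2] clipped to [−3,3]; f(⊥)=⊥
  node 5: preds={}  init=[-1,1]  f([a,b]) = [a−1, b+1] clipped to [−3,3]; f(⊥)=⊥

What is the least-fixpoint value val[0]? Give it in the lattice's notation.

[-2,1]

Iteration log — 7 steps:
  step 1. node 0  ⊔preds=[-2,3]  new=[-2,1]  old=⊥  +wl: 
  step 2. node 1  ⊔preds=⊥  new=[-1,1]  stable
  step 3. node 2  ⊔preds=[-2,1]  new=[-2,1]  old=⊥  +wl: 
  step 4. node 3  ⊔preds=⊥  new=[-1,1]  stable
  step 5. node 4  ⊔preds=[-1,1]  new=[-3,3]  old=[-2,3]  +wl: 0
  step 6. node 5  ⊔preds=⊥  new=[-1,1]  stable
  step 7. node 0  ⊔preds=[-3,3]  new=[-2,1]  stable

Least fixpoint reached:
  node 0: [-2,1]
  node 1: [-1,1]
  node 2: [-2,1]
  node 3: [-1,1]
  node 4: [-3,3]
  node 5: [-1,1]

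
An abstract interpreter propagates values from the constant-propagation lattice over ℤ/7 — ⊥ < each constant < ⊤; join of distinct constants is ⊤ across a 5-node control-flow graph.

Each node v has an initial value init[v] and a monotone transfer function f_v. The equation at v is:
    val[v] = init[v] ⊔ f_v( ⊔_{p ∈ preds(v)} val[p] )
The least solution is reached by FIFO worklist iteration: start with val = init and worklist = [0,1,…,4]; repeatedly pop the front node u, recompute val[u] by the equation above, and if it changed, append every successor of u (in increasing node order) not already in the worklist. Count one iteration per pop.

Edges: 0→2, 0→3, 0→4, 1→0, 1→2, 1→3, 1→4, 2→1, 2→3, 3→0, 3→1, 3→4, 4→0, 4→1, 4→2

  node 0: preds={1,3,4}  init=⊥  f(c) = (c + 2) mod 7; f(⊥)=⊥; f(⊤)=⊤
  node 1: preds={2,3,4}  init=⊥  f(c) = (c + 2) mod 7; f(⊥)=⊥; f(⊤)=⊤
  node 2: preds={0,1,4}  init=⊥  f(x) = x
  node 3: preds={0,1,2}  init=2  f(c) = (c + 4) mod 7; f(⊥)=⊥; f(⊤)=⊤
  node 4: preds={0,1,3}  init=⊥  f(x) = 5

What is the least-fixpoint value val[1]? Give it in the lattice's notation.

Worklist (12 pops):
  #1 pop 0: in=2 → 4 (was ⊥); enqueue []
  #2 pop 1: in=2 → 4 (was ⊥); enqueue [0]
  #3 pop 2: in=4 → 4 (was ⊥); enqueue [1]
  #4 pop 3: in=4 → ⊤ (was 2); enqueue []
  #5 pop 4: in=⊤ → 5 (was ⊥); enqueue [2]
  #6 pop 0: in=⊤ → ⊤ (was 4); enqueue [3,4]
  #7 pop 1: in=⊤ → ⊤ (was 4); enqueue [0]
  #8 pop 2: in=⊤ → ⊤ (was 4); enqueue [1]
  #9 pop 3: in=⊤ → ⊤ (no change)
  #10 pop 4: in=⊤ → 5 (no change)
  #11 pop 0: in=⊤ → ⊤ (no change)
  #12 pop 1: in=⊤ → ⊤ (no change)

Fixpoint:
  val[0] = ⊤
  val[1] = ⊤
  val[2] = ⊤
  val[3] = ⊤
  val[4] = 5

⊤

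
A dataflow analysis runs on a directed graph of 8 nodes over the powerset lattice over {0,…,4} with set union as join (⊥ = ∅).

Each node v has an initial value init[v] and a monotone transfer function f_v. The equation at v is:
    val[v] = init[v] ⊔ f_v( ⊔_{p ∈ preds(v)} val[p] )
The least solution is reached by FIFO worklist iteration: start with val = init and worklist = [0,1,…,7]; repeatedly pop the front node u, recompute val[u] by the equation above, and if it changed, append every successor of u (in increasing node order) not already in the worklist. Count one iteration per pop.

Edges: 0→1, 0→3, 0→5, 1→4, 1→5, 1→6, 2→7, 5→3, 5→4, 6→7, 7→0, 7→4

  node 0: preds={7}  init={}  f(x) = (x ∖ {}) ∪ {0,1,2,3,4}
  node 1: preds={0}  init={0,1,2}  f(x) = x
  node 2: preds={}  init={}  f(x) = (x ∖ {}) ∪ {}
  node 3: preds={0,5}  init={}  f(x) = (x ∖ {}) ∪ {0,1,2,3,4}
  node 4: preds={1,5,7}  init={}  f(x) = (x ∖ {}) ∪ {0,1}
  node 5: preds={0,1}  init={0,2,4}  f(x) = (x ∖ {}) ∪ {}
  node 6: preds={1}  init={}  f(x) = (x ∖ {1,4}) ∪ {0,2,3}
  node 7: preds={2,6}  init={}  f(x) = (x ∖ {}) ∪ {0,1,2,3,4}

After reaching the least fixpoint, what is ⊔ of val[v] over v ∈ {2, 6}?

{0,2,3}

Trace (11 dequeues):
  [1] u=0 | in {} | out {0,1,2,3,4} | prev {} | push {}
  [2] u=1 | in {0,1,2,3,4} | out {0,1,2,3,4} | prev {0,1,2} | push {}
  [3] u=2 | in {} | out {} | ==
  [4] u=3 | in {0,1,2,3,4} | out {0,1,2,3,4} | prev {} | push {}
  [5] u=4 | in {0,1,2,3,4} | out {0,1,2,3,4} | prev {} | push {}
  [6] u=5 | in {0,1,2,3,4} | out {0,1,2,3,4} | prev {0,2,4} | push {3,4}
  [7] u=6 | in {0,1,2,3,4} | out {0,2,3} | prev {} | push {}
  [8] u=7 | in {0,2,3} | out {0,1,2,3,4} | prev {} | push {0}
  [9] u=3 | in {0,1,2,3,4} | out {0,1,2,3,4} | ==
  [10] u=4 | in {0,1,2,3,4} | out {0,1,2,3,4} | ==
  [11] u=0 | in {0,1,2,3,4} | out {0,1,2,3,4} | ==

Converged values:
  [0] {0,1,2,3,4}
  [1] {0,1,2,3,4}
  [2] {}
  [3] {0,1,2,3,4}
  [4] {0,1,2,3,4}
  [5] {0,1,2,3,4}
  [6] {0,2,3}
  [7] {0,1,2,3,4}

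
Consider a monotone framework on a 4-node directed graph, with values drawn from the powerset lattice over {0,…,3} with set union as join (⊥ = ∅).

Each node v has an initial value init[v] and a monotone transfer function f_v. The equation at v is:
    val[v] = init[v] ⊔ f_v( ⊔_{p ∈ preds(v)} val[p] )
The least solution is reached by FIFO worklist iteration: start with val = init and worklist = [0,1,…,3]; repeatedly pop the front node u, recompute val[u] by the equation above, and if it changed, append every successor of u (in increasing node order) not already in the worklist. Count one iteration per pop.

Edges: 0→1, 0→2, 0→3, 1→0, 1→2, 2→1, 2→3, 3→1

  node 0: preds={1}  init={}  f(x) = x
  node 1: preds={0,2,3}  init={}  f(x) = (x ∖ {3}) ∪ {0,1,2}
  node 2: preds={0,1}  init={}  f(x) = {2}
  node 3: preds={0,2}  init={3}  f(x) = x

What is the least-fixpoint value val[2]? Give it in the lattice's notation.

Worklist (9 pops):
  #1 pop 0: in={} → {} (no change)
  #2 pop 1: in={3} → {0,1,2} (was {}); enqueue [0]
  #3 pop 2: in={0,1,2} → {2} (was {}); enqueue [1]
  #4 pop 3: in={2} → {2,3} (was {3}); enqueue []
  #5 pop 0: in={0,1,2} → {0,1,2} (was {}); enqueue [2,3]
  #6 pop 1: in={0,1,2,3} → {0,1,2} (no change)
  #7 pop 2: in={0,1,2} → {2} (no change)
  #8 pop 3: in={0,1,2} → {0,1,2,3} (was {2,3}); enqueue [1]
  #9 pop 1: in={0,1,2,3} → {0,1,2} (no change)

Fixpoint:
  val[0] = {0,1,2}
  val[1] = {0,1,2}
  val[2] = {2}
  val[3] = {0,1,2,3}

{2}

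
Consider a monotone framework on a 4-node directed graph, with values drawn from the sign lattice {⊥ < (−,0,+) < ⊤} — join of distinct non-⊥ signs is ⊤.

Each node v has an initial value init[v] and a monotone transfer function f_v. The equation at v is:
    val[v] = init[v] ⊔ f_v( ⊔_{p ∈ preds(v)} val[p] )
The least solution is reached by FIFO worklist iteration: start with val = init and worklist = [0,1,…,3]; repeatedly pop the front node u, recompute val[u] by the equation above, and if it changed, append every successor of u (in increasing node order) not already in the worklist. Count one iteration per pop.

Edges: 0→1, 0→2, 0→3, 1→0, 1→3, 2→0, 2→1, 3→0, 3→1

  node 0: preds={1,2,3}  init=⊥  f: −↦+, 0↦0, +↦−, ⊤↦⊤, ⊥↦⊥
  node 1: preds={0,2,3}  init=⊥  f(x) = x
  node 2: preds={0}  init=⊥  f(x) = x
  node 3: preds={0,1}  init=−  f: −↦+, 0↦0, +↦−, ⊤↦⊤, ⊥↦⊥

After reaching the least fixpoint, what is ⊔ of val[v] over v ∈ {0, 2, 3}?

Iteration log — 10 steps:
  step 1. node 0  ⊔preds=−  new=+  old=⊥  +wl: 
  step 2. node 1  ⊔preds=⊤  new=⊤  old=⊥  +wl: 0
  step 3. node 2  ⊔preds=+  new=+  old=⊥  +wl: 1
  step 4. node 3  ⊔preds=⊤  new=⊤  old=−  +wl: 
  step 5. node 0  ⊔preds=⊤  new=⊤  old=+  +wl: 2,3
  step 6. node 1  ⊔preds=⊤  new=⊤  stable
  step 7. node 2  ⊔preds=⊤  new=⊤  old=+  +wl: 0,1
  step 8. node 3  ⊔preds=⊤  new=⊤  stable
  step 9. node 0  ⊔preds=⊤  new=⊤  stable
  step 10. node 1  ⊔preds=⊤  new=⊤  stable

Least fixpoint reached:
  node 0: ⊤
  node 1: ⊤
  node 2: ⊤
  node 3: ⊤

⊤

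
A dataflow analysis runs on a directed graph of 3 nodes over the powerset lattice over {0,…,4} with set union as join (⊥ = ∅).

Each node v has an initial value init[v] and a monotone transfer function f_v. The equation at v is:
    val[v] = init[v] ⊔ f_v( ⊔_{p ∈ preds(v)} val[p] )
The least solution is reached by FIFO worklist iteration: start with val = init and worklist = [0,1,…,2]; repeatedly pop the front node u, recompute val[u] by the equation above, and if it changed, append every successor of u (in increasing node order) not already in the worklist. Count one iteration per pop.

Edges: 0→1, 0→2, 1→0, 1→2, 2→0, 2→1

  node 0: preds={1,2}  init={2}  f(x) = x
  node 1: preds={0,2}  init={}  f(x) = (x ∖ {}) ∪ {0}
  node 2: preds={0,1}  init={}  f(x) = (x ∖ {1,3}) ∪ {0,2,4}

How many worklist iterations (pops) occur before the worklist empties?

7

Worklist (7 pops):
  #1 pop 0: in={} → {2} (no change)
  #2 pop 1: in={2} → {0,2} (was {}); enqueue [0]
  #3 pop 2: in={0,2} → {0,2,4} (was {}); enqueue [1]
  #4 pop 0: in={0,2,4} → {0,2,4} (was {2}); enqueue [2]
  #5 pop 1: in={0,2,4} → {0,2,4} (was {0,2}); enqueue [0]
  #6 pop 2: in={0,2,4} → {0,2,4} (no change)
  #7 pop 0: in={0,2,4} → {0,2,4} (no change)

Fixpoint:
  val[0] = {0,2,4}
  val[1] = {0,2,4}
  val[2] = {0,2,4}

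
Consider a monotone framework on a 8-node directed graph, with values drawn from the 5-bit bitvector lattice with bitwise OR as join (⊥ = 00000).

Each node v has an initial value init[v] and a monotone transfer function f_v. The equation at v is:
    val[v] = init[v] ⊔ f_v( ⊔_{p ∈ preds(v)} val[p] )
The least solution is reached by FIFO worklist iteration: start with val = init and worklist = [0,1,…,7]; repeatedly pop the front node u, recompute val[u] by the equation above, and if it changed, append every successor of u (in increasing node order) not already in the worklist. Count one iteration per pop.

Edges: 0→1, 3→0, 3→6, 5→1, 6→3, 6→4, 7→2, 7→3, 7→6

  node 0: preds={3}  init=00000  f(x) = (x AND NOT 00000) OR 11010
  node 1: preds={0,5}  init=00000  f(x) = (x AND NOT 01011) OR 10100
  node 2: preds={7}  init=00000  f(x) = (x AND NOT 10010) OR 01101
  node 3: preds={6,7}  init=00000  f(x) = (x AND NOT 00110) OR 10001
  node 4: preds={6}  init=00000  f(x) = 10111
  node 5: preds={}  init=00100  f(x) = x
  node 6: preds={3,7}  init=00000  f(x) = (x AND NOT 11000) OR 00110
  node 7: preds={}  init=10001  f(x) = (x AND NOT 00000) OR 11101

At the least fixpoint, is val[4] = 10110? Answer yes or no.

Trace (15 dequeues):
  [1] u=0 | in 00000 | out 11010 | prev 00000 | push {}
  [2] u=1 | in 11110 | out 10100 | prev 00000 | push {}
  [3] u=2 | in 10001 | out 01101 | prev 00000 | push {}
  [4] u=3 | in 10001 | out 10001 | prev 00000 | push {0}
  [5] u=4 | in 00000 | out 10111 | prev 00000 | push {}
  [6] u=5 | in 00000 | out 00100 | ==
  [7] u=6 | in 10001 | out 00111 | prev 00000 | push {3,4}
  [8] u=7 | in 00000 | out 11101 | prev 10001 | push {2,6}
  [9] u=0 | in 10001 | out 11011 | prev 11010 | push {1}
  [10] u=3 | in 11111 | out 11001 | prev 10001 | push {0}
  [11] u=4 | in 00111 | out 10111 | ==
  [12] u=2 | in 11101 | out 01101 | ==
  [13] u=6 | in 11101 | out 00111 | ==
  [14] u=1 | in 11111 | out 10100 | ==
  [15] u=0 | in 11001 | out 11011 | ==

Converged values:
  [0] 11011
  [1] 10100
  [2] 01101
  [3] 11001
  [4] 10111
  [5] 00100
  [6] 00111
  [7] 11101

no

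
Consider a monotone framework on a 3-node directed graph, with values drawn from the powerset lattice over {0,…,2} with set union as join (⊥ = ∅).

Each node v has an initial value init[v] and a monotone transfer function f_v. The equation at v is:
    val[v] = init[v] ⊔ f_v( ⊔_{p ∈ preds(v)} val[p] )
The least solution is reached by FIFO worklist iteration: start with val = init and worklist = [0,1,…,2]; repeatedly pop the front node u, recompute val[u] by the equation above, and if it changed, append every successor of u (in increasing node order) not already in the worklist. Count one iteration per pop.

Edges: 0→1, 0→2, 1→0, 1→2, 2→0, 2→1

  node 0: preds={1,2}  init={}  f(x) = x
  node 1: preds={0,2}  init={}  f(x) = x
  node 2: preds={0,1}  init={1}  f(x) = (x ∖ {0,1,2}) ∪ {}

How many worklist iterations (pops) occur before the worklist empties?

4

Iteration log — 4 steps:
  step 1. node 0  ⊔preds={1}  new={1}  old={}  +wl: 
  step 2. node 1  ⊔preds={1}  new={1}  old={}  +wl: 0
  step 3. node 2  ⊔preds={1}  new={1}  stable
  step 4. node 0  ⊔preds={1}  new={1}  stable

Least fixpoint reached:
  node 0: {1}
  node 1: {1}
  node 2: {1}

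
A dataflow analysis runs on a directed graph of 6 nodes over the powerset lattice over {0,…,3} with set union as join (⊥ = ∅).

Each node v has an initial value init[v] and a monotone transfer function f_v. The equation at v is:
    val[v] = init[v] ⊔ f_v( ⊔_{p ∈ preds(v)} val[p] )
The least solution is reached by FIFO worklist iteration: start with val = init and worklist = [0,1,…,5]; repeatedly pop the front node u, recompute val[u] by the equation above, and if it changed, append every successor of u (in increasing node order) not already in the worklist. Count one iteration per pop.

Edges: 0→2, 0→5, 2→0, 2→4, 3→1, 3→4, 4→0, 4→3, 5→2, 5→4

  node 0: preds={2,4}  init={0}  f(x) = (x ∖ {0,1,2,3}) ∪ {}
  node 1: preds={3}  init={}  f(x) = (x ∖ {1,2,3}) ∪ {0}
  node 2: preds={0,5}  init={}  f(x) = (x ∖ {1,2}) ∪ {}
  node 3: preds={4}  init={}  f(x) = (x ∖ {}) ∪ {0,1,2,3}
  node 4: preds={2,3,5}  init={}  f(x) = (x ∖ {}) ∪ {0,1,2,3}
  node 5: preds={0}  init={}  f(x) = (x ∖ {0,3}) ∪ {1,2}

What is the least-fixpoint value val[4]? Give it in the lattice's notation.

Iteration log — 11 steps:
  step 1. node 0  ⊔preds={}  new={0}  stable
  step 2. node 1  ⊔preds={}  new={0}  old={}  +wl: 
  step 3. node 2  ⊔preds={0}  new={0}  old={}  +wl: 0
  step 4. node 3  ⊔preds={}  new={0,1,2,3}  old={}  +wl: 1
  step 5. node 4  ⊔preds={0,1,2,3}  new={0,1,2,3}  old={}  +wl: 3
  step 6. node 5  ⊔preds={0}  new={1,2}  old={}  +wl: 2,4
  step 7. node 0  ⊔preds={0,1,2,3}  new={0}  stable
  step 8. node 1  ⊔preds={0,1,2,3}  new={0}  stable
  step 9. node 3  ⊔preds={0,1,2,3}  new={0,1,2,3}  stable
  step 10. node 2  ⊔preds={0,1,2}  new={0}  stable
  step 11. node 4  ⊔preds={0,1,2,3}  new={0,1,2,3}  stable

Least fixpoint reached:
  node 0: {0}
  node 1: {0}
  node 2: {0}
  node 3: {0,1,2,3}
  node 4: {0,1,2,3}
  node 5: {1,2}

{0,1,2,3}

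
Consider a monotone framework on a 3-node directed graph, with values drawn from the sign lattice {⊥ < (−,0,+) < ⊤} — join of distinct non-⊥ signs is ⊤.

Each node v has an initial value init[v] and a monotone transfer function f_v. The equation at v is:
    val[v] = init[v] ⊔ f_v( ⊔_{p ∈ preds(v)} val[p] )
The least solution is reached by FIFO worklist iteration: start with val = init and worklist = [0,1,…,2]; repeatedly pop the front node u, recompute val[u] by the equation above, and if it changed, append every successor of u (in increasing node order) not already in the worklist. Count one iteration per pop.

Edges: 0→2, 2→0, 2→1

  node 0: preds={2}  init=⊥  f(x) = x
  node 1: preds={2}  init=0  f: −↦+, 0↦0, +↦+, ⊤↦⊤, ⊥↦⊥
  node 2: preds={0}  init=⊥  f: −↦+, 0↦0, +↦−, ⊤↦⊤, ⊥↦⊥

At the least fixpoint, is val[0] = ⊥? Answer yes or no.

Iteration log — 3 steps:
  step 1. node 0  ⊔preds=⊥  new=⊥  stable
  step 2. node 1  ⊔preds=⊥  new=0  stable
  step 3. node 2  ⊔preds=⊥  new=⊥  stable

Least fixpoint reached:
  node 0: ⊥
  node 1: 0
  node 2: ⊥

yes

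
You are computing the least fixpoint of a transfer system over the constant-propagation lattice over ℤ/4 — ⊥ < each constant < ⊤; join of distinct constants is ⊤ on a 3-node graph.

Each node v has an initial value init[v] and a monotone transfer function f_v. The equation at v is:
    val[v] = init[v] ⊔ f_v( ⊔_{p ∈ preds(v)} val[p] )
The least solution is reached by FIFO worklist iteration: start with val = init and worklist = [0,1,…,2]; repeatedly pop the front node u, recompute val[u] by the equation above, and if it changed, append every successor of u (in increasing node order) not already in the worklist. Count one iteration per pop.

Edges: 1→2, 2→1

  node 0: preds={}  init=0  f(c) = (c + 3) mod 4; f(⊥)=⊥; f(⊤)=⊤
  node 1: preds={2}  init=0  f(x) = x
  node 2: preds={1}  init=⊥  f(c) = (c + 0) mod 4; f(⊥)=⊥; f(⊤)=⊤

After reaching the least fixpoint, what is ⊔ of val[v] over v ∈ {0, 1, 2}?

0

Worklist (4 pops):
  #1 pop 0: in=⊥ → 0 (no change)
  #2 pop 1: in=⊥ → 0 (no change)
  #3 pop 2: in=0 → 0 (was ⊥); enqueue [1]
  #4 pop 1: in=0 → 0 (no change)

Fixpoint:
  val[0] = 0
  val[1] = 0
  val[2] = 0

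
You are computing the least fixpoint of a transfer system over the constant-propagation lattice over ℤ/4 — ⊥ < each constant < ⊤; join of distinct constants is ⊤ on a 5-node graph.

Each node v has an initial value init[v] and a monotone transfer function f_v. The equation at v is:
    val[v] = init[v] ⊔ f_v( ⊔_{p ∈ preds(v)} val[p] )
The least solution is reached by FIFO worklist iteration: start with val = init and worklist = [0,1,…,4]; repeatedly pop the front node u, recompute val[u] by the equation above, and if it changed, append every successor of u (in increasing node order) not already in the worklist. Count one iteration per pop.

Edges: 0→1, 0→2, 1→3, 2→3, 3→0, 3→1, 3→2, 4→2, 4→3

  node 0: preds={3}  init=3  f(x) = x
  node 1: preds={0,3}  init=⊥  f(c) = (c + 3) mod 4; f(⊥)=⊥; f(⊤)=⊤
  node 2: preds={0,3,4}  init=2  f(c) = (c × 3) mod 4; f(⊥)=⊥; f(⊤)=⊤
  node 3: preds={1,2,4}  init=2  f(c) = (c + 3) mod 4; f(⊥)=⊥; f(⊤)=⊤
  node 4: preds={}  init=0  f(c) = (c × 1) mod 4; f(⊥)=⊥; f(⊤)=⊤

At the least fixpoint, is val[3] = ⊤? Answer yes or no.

Iteration log — 8 steps:
  step 1. node 0  ⊔preds=2  new=⊤  old=3  +wl: 
  step 2. node 1  ⊔preds=⊤  new=⊤  old=⊥  +wl: 
  step 3. node 2  ⊔preds=⊤  new=⊤  old=2  +wl: 
  step 4. node 3  ⊔preds=⊤  new=⊤  old=2  +wl: 0,1,2
  step 5. node 4  ⊔preds=⊥  new=0  stable
  step 6. node 0  ⊔preds=⊤  new=⊤  stable
  step 7. node 1  ⊔preds=⊤  new=⊤  stable
  step 8. node 2  ⊔preds=⊤  new=⊤  stable

Least fixpoint reached:
  node 0: ⊤
  node 1: ⊤
  node 2: ⊤
  node 3: ⊤
  node 4: 0

yes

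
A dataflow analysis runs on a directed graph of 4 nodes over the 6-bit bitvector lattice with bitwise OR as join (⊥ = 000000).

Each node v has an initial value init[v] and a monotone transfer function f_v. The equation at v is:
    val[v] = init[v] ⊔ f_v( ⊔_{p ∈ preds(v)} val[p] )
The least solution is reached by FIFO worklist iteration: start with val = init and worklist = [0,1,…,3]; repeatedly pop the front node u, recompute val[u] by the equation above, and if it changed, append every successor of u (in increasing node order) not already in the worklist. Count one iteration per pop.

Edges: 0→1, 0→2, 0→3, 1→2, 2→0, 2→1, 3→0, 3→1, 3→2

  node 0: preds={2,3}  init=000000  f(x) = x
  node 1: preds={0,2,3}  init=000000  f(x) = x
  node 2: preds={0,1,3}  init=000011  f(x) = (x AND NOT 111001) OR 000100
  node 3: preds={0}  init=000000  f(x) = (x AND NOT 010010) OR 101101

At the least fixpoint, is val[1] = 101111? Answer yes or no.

Iteration log — 8 steps:
  step 1. node 0  ⊔preds=000011  new=000011  old=000000  +wl: 
  step 2. node 1  ⊔preds=000011  new=000011  old=000000  +wl: 
  step 3. node 2  ⊔preds=000011  new=000111  old=000011  +wl: 0,1
  step 4. node 3  ⊔preds=000011  new=101101  old=000000  +wl: 2
  step 5. node 0  ⊔preds=101111  new=101111  old=000011  +wl: 3
  step 6. node 1  ⊔preds=101111  new=101111  old=000011  +wl: 
  step 7. node 2  ⊔preds=101111  new=000111  stable
  step 8. node 3  ⊔preds=101111  new=101101  stable

Least fixpoint reached:
  node 0: 101111
  node 1: 101111
  node 2: 000111
  node 3: 101101

yes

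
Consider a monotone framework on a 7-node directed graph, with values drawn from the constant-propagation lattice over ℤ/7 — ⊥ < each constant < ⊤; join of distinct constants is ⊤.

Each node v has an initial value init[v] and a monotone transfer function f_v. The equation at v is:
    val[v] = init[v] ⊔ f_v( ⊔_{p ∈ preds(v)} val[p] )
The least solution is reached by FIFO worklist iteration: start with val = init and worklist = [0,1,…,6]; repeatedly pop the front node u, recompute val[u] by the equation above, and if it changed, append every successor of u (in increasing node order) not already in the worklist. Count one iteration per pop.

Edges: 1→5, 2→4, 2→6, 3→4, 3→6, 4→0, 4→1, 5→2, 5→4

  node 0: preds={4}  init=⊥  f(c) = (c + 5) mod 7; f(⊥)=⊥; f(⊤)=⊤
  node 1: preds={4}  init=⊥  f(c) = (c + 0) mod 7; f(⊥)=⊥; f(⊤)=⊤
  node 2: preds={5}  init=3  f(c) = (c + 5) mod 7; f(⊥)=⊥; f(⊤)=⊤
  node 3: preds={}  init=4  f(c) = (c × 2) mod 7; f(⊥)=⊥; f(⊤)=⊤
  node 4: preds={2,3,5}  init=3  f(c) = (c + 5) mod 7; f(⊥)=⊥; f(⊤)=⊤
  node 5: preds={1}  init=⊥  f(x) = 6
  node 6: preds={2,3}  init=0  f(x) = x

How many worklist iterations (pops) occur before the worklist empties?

Trace (13 dequeues):
  [1] u=0 | in 3 | out 1 | prev ⊥ | push {}
  [2] u=1 | in 3 | out 3 | prev ⊥ | push {}
  [3] u=2 | in ⊥ | out 3 | ==
  [4] u=3 | in ⊥ | out 4 | ==
  [5] u=4 | in ⊤ | out ⊤ | prev 3 | push {0,1}
  [6] u=5 | in 3 | out 6 | prev ⊥ | push {2,4}
  [7] u=6 | in ⊤ | out ⊤ | prev 0 | push {}
  [8] u=0 | in ⊤ | out ⊤ | prev 1 | push {}
  [9] u=1 | in ⊤ | out ⊤ | prev 3 | push {5}
  [10] u=2 | in 6 | out ⊤ | prev 3 | push {6}
  [11] u=4 | in ⊤ | out ⊤ | ==
  [12] u=5 | in ⊤ | out 6 | ==
  [13] u=6 | in ⊤ | out ⊤ | ==

Converged values:
  [0] ⊤
  [1] ⊤
  [2] ⊤
  [3] 4
  [4] ⊤
  [5] 6
  [6] ⊤

13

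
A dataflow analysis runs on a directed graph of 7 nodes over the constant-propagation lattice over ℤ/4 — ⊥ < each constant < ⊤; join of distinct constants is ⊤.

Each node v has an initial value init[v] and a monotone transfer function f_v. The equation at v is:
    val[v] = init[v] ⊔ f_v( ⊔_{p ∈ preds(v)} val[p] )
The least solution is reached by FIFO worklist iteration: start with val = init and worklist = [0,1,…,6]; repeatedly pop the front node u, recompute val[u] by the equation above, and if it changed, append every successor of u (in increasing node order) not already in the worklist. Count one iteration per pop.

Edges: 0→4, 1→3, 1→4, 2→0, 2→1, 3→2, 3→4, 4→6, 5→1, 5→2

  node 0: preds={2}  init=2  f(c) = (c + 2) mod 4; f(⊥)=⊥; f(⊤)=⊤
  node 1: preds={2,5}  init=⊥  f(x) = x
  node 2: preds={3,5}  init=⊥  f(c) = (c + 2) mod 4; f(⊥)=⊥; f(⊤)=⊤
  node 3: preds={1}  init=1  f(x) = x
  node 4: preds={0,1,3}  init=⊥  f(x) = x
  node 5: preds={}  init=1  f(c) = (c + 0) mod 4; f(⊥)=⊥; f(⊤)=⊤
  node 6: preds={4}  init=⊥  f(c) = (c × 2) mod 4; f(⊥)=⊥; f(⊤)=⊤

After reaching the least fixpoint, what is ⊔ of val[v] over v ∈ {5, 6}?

Iteration log — 15 steps:
  step 1. node 0  ⊔preds=⊥  new=2  stable
  step 2. node 1  ⊔preds=1  new=1  old=⊥  +wl: 
  step 3. node 2  ⊔preds=1  new=3  old=⊥  +wl: 0,1
  step 4. node 3  ⊔preds=1  new=1  stable
  step 5. node 4  ⊔preds=⊤  new=⊤  old=⊥  +wl: 
  step 6. node 5  ⊔preds=⊥  new=1  stable
  step 7. node 6  ⊔preds=⊤  new=⊤  old=⊥  +wl: 
  step 8. node 0  ⊔preds=3  new=⊤  old=2  +wl: 4
  step 9. node 1  ⊔preds=⊤  new=⊤  old=1  +wl: 3
  step 10. node 4  ⊔preds=⊤  new=⊤  stable
  step 11. node 3  ⊔preds=⊤  new=⊤  old=1  +wl: 2,4
  step 12. node 2  ⊔preds=⊤  new=⊤  old=3  +wl: 0,1
  step 13. node 4  ⊔preds=⊤  new=⊤  stable
  step 14. node 0  ⊔preds=⊤  new=⊤  stable
  step 15. node 1  ⊔preds=⊤  new=⊤  stable

Least fixpoint reached:
  node 0: ⊤
  node 1: ⊤
  node 2: ⊤
  node 3: ⊤
  node 4: ⊤
  node 5: 1
  node 6: ⊤

⊤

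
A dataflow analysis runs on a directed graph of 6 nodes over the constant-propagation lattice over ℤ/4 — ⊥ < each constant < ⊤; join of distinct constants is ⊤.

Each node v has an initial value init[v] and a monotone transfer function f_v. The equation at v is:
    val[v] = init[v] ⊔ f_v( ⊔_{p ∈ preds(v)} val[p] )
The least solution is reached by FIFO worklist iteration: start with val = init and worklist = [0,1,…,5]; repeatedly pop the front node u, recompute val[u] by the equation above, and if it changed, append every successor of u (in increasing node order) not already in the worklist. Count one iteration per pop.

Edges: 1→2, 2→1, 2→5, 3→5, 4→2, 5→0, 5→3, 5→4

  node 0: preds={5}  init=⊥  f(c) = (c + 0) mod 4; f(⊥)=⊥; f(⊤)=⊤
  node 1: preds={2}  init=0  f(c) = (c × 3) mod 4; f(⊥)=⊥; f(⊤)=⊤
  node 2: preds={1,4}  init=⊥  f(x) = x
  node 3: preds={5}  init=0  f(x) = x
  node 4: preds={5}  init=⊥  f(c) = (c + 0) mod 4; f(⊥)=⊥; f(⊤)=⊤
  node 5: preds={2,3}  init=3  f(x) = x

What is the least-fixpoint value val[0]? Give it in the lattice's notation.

Iteration log — 14 steps:
  step 1. node 0  ⊔preds=3  new=3  old=⊥  +wl: 
  step 2. node 1  ⊔preds=⊥  new=0  stable
  step 3. node 2  ⊔preds=0  new=0  old=⊥  +wl: 1
  step 4. node 3  ⊔preds=3  new=⊤  old=0  +wl: 
  step 5. node 4  ⊔preds=3  new=3  old=⊥  +wl: 2
  step 6. node 5  ⊔preds=⊤  new=⊤  old=3  +wl: 0,3,4
  step 7. node 1  ⊔preds=0  new=0  stable
  step 8. node 2  ⊔preds=⊤  new=⊤  old=0  +wl: 1,5
  step 9. node 0  ⊔preds=⊤  new=⊤  old=3  +wl: 
  step 10. node 3  ⊔preds=⊤  new=⊤  stable
  step 11. node 4  ⊔preds=⊤  new=⊤  old=3  +wl: 2
  step 12. node 1  ⊔preds=⊤  new=⊤  old=0  +wl: 
  step 13. node 5  ⊔preds=⊤  new=⊤  stable
  step 14. node 2  ⊔preds=⊤  new=⊤  stable

Least fixpoint reached:
  node 0: ⊤
  node 1: ⊤
  node 2: ⊤
  node 3: ⊤
  node 4: ⊤
  node 5: ⊤

⊤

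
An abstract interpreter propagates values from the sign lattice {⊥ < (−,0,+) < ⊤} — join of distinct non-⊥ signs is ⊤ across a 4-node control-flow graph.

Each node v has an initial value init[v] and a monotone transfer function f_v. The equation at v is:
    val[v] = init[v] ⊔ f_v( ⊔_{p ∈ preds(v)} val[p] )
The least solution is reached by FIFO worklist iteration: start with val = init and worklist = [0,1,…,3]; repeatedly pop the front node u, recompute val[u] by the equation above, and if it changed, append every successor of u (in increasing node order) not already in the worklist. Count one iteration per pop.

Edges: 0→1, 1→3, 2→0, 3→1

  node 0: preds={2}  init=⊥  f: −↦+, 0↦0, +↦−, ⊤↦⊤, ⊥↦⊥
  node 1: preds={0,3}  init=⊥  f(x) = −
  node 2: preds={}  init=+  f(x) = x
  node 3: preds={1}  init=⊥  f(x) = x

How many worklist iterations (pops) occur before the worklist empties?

5

Worklist (5 pops):
  #1 pop 0: in=+ → − (was ⊥); enqueue []
  #2 pop 1: in=− → − (was ⊥); enqueue []
  #3 pop 2: in=⊥ → + (no change)
  #4 pop 3: in=− → − (was ⊥); enqueue [1]
  #5 pop 1: in=− → − (no change)

Fixpoint:
  val[0] = −
  val[1] = −
  val[2] = +
  val[3] = −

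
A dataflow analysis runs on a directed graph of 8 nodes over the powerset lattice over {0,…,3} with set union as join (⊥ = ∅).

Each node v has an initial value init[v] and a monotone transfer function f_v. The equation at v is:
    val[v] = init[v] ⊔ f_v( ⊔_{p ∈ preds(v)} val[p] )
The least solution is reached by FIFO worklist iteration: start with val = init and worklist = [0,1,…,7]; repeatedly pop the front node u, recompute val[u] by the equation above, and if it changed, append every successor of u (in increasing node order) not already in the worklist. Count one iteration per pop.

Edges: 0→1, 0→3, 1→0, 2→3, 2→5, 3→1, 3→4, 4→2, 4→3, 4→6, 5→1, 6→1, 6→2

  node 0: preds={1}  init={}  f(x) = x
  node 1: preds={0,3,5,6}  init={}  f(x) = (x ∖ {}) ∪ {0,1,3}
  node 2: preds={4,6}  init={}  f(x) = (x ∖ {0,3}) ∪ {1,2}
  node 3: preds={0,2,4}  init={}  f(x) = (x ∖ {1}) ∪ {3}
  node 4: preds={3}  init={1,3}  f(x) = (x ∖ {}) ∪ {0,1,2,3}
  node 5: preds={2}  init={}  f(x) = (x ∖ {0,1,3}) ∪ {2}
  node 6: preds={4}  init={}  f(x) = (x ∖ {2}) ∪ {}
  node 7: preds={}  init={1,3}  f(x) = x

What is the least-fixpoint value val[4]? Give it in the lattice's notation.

Trace (16 dequeues):
  [1] u=0 | in {} | out {} | ==
  [2] u=1 | in {} | out {0,1,3} | prev {} | push {0}
  [3] u=2 | in {1,3} | out {1,2} | prev {} | push {}
  [4] u=3 | in {1,2,3} | out {2,3} | prev {} | push {1}
  [5] u=4 | in {2,3} | out {0,1,2,3} | prev {1,3} | push {2,3}
  [6] u=5 | in {1,2} | out {2} | prev {} | push {}
  [7] u=6 | in {0,1,2,3} | out {0,1,3} | prev {} | push {}
  [8] u=7 | in {} | out {1,3} | ==
  [9] u=0 | in {0,1,3} | out {0,1,3} | prev {} | push {}
  [10] u=1 | in {0,1,2,3} | out {0,1,2,3} | prev {0,1,3} | push {0}
  [11] u=2 | in {0,1,2,3} | out {1,2} | ==
  [12] u=3 | in {0,1,2,3} | out {0,2,3} | prev {2,3} | push {1,4}
  [13] u=0 | in {0,1,2,3} | out {0,1,2,3} | prev {0,1,3} | push {3}
  [14] u=1 | in {0,1,2,3} | out {0,1,2,3} | ==
  [15] u=4 | in {0,2,3} | out {0,1,2,3} | ==
  [16] u=3 | in {0,1,2,3} | out {0,2,3} | ==

Converged values:
  [0] {0,1,2,3}
  [1] {0,1,2,3}
  [2] {1,2}
  [3] {0,2,3}
  [4] {0,1,2,3}
  [5] {2}
  [6] {0,1,3}
  [7] {1,3}

{0,1,2,3}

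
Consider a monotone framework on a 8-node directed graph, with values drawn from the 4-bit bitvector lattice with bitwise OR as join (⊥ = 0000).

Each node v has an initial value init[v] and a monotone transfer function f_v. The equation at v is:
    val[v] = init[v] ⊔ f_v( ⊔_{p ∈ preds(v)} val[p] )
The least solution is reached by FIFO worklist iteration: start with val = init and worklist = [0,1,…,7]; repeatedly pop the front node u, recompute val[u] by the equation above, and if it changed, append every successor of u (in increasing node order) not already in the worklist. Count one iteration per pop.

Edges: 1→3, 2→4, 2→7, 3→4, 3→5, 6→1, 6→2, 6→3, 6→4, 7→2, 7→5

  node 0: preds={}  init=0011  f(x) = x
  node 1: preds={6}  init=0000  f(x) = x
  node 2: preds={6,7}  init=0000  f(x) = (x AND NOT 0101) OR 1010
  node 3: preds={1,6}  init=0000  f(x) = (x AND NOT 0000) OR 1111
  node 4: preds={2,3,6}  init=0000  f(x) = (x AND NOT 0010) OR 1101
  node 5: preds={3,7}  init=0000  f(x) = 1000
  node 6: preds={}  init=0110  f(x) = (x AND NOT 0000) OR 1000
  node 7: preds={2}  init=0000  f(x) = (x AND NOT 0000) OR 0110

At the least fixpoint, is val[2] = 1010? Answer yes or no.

yes

Trace (13 dequeues):
  [1] u=0 | in 0000 | out 0011 | ==
  [2] u=1 | in 0110 | out 0110 | prev 0000 | push {}
  [3] u=2 | in 0110 | out 1010 | prev 0000 | push {}
  [4] u=3 | in 0110 | out 1111 | prev 0000 | push {}
  [5] u=4 | in 1111 | out 1101 | prev 0000 | push {}
  [6] u=5 | in 1111 | out 1000 | prev 0000 | push {}
  [7] u=6 | in 0000 | out 1110 | prev 0110 | push {1,2,3,4}
  [8] u=7 | in 1010 | out 1110 | prev 0000 | push {5}
  [9] u=1 | in 1110 | out 1110 | prev 0110 | push {}
  [10] u=2 | in 1110 | out 1010 | ==
  [11] u=3 | in 1110 | out 1111 | ==
  [12] u=4 | in 1111 | out 1101 | ==
  [13] u=5 | in 1111 | out 1000 | ==

Converged values:
  [0] 0011
  [1] 1110
  [2] 1010
  [3] 1111
  [4] 1101
  [5] 1000
  [6] 1110
  [7] 1110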